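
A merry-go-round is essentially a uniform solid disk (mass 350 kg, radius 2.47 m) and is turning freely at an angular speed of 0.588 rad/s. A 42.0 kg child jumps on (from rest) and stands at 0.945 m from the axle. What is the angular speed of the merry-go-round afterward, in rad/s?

The added mass arrives with no angular momentum about the axle, and any external torque about the axle is negligible, so the system's angular momentum is conserved.
I_p = ½(350)(2.47)² = 1068 kg·m².
Added inertia Σmr² = (42.0)(0.945)² = 37.51 kg·m²; I_f = 1068 + 37.51 = 1105 kg·m².
ω_f = I_p ω_i / I_f = (1068)(0.588) / 1105 = 0.5680 rad/s.

ω_f ≈ 0.568 rad/s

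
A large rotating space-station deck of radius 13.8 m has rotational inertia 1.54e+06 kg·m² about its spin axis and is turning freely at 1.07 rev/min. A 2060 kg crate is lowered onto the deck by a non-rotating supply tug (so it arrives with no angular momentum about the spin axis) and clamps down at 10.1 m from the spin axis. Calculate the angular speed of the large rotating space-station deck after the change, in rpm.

ω_f ≈ 0.942 rpm

The added mass arrives with no angular momentum about the spin axis, and any external torque about the spin axis is negligible, so the system's angular momentum is conserved.
Added inertia Σmr² = (2060)(10.1)² = 2.101e+05 kg·m²; I_f = 1.540e+06 + 2.101e+05 = 1.750e+06 kg·m².
ω_f = I_p ω_i / I_f = (1.540e+06)(1.07) / 1.750e+06 = 0.9415 rpm.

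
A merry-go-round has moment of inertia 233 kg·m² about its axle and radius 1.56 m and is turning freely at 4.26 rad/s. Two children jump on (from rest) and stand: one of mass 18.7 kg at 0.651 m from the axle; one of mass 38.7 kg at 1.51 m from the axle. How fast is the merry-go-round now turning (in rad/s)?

ω_f ≈ 3.02 rad/s

No external torque acts about the axle; L_before = L_after.
Added inertia Σmr² = (18.7)(0.651)² + (38.7)(1.51)² = 96.16 kg·m²; I_f = 233.0 + 96.16 = 329.2 kg·m².
ω_f = I_p ω_i / I_f = (233.0)(4.26) / 329.2 = 3.015 rad/s.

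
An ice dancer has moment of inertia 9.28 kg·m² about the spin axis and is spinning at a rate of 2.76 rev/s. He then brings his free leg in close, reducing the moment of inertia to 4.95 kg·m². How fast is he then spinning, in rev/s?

Angular momentum about the spin axis is conserved since the torque about it is zero.
ω₂ = I₁ω₁ / I₂ = (9.280)(2.76 rev/s) / (4.950) = 5.174 rev/s.

ω₂ ≈ 5.17 rev/s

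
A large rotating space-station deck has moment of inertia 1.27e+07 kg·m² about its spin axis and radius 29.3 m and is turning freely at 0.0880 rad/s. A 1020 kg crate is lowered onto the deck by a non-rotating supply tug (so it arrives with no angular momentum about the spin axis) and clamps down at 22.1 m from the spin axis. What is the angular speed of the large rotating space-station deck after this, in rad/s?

ω_f ≈ 0.0847 rad/s

No external torque acts about the spin axis; L_before = L_after.
Added inertia Σmr² = (1020)(22.1)² = 4.982e+05 kg·m²; I_f = 1.270e+07 + 4.982e+05 = 1.320e+07 kg·m².
ω_f = I_p ω_i / I_f = (1.270e+07)(0.0880) / 1.320e+07 = 0.08468 rad/s.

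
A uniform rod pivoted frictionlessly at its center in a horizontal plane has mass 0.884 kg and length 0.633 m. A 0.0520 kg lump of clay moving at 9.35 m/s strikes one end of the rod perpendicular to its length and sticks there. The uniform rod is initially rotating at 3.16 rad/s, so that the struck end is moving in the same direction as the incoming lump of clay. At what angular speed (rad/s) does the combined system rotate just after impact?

The axle reaction passes through the pivot and exerts no torque about it; angular momentum about the pivot is conserved through the impact.
I_p = (1/12)(0.884)(0.633)² = 0.02952 kg·m². Taking the sense of the lump of clay's angular momentum as positive, L_{lump} = m v R = (0.0520)(9.35)(0.633/2) = 0.1539 kg·m²/s.
L_i = +I_p ω_p + m v R = +(0.02952)(3.16) + 0.1539 = 0.2472 kg·m²/s.
After sticking, I_f = I_p + m R² = 0.02952 + (0.0520)(0.633/2)² = 0.03473 kg·m².
ω_f = L_i / I_f = 0.2472 / 0.03473 = 7.117 rad/s.

|ω_f| ≈ 7.12 rad/s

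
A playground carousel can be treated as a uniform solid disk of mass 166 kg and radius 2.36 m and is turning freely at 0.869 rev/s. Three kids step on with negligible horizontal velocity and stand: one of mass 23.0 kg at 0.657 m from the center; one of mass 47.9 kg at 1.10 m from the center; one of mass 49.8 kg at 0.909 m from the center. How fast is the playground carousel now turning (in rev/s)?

ω_f ≈ 0.703 rev/s

No external torque acts about the center; L_before = L_after.
I_p = ½(166)(2.36)² = 462.3 kg·m².
Added inertia Σmr² = (23.0)(0.657)² + (47.9)(1.10)² + (49.8)(0.909)² = 109.0 kg·m²; I_f = 462.3 + 109.0 = 571.3 kg·m².
ω_f = I_p ω_i / I_f = (462.3)(0.869) / 571.3 = 0.7032 rev/s.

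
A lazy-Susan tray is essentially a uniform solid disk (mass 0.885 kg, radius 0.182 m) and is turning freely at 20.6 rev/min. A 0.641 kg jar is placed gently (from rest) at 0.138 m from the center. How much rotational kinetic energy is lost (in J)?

energy lost ≈ 0.0155 J

The added mass arrives with no angular momentum about the center, and any external torque about the center is negligible, so the system's angular momentum is conserved.
I_p = ½(0.885)(0.182)² = 0.01466 kg·m².
Added inertia Σmr² = (0.641)(0.138)² = 0.01221 kg·m²; I_f = 0.01466 + 0.01221 = 0.02686 kg·m².
ω_f = I_p ω_i / I_f = (0.01466)(20.6) / 0.02686 = 11.24 rpm.
KE_i = ½(0.01466)(2.157 rad/s)² = 0.03410 J; KE_f = ½(0.02686)(1.177)² = 0.01861 J.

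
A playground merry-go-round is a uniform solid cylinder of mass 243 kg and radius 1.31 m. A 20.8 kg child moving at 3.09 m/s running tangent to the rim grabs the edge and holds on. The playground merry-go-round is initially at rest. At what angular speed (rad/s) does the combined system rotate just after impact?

About the axle the impulsive forces during the collision are internal, so angular momentum about that axis is conserved.
I_p = ½(243)(1.31)² = 208.5 kg·m². Taking the sense of the child's angular momentum as positive, L_{child} = m v R = (20.8)(3.09)(1.31) = 84.20 kg·m²/s.
L_i = 0 + 84.20 = 84.20 kg·m²/s.
After sticking, I_f = I_p + m R² = 208.5 + (20.8)(1.31)² = 244.2 kg·m².
ω_f = L_i / I_f = 84.20 / 244.2 = 0.3448 rad/s.

|ω_f| ≈ 0.345 rad/s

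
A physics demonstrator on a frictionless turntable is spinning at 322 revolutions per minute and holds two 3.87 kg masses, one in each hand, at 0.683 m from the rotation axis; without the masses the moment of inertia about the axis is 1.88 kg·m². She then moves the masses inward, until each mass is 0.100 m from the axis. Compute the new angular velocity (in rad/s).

No external torque acts about the spin axis, so angular momentum is conserved.
I₁ = 1.88 + 2(3.87)(0.683)² = 5.491 kg·m²; I₂ = 1.88 + 2(3.87)(0.100)² = 1.957 kg·m².
ω₂ = I₁ω₁ / I₂ = (5.491)(322 rpm) / (1.957) = 903.2 rpm = 94.59 rad/s.

ω₂ ≈ 94.6 rad/s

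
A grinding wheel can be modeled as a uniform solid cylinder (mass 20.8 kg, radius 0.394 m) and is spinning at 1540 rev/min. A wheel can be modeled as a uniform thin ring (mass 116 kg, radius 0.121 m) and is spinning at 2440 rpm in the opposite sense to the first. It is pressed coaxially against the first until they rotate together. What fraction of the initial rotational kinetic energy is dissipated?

fraction ≈ 0.940

No external torque acts about the common axis, so total angular momentum is conserved.
Moments of inertia: I_A = ½(20.8)(0.394)² = 1.614 kg·m²; I_B = (116)(0.121)² = 1.698 kg·m².
Taking A's sense as positive: L = (1.614)(1540) − (1.698)(2440) = -1658 kg·m²·rpm.
Combined I = 1.614 + 1.698 = 3.313 kg·m².
ω_f = L / I = -1658 / 3.313 = -500.4 rpm.
KE_i = ½ΣIω² = 76440 J; KE_f = ½(3.313)(52.40)² = 4548 J.
Fraction dissipated = (KE_i − KE_f)/KE_i = 0.9405.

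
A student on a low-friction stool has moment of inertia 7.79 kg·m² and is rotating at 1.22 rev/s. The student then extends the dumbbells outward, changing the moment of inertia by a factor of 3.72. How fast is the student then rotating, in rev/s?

ω₂ ≈ 0.328 rev/s

Angular momentum about the spin axis is conserved since the torque about it is zero.
I₂ = 3.72 × 7.79 = 28.98 kg·m².
ω₂ = I₁ω₁ / I₂ = (7.790)(1.22 rev/s) / (28.98) = 0.3280 rev/s.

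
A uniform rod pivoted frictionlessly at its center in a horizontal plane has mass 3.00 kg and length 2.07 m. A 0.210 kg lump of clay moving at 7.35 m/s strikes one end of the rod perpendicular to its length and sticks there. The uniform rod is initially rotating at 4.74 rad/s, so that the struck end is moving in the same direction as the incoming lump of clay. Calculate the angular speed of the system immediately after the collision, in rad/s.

The axle reaction passes through the pivot and exerts no torque about it; angular momentum about the pivot is conserved through the impact.
I_p = (1/12)(3.00)(2.07)² = 1.071 kg·m². Taking the sense of the lump of clay's angular momentum as positive, L_{lump} = m v R = (0.210)(7.35)(2.07/2) = 1.598 kg·m²/s.
L_i = +I_p ω_p + m v R = +(1.071)(4.74) + 1.598 = 6.675 kg·m²/s.
After sticking, I_f = I_p + m R² = 1.071 + (0.210)(2.07/2)² = 1.296 kg·m².
ω_f = L_i / I_f = 6.675 / 1.296 = 5.150 rad/s.

|ω_f| ≈ 5.15 rad/s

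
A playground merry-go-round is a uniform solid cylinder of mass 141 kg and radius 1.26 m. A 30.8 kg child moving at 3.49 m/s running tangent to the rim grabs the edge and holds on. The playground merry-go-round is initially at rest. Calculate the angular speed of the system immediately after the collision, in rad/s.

|ω_f| ≈ 0.842 rad/s

The axle reaction passes through the axle and exerts no torque about it; angular momentum about the axle is conserved through the impact.
I_p = ½(141)(1.26)² = 111.9 kg·m². Taking the sense of the child's angular momentum as positive, L_{child} = m v R = (30.8)(3.49)(1.26) = 135.4 kg·m²/s.
L_i = 0 + 135.4 = 135.4 kg·m²/s.
After sticking, I_f = I_p + m R² = 111.9 + (30.8)(1.26)² = 160.8 kg·m².
ω_f = L_i / I_f = 135.4 / 160.8 = 0.8422 rad/s.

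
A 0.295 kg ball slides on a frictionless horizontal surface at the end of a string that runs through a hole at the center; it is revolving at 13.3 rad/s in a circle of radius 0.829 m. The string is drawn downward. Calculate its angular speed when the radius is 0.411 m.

The constraining force is radial, so m r² ω about the center is conserved.
ω₂ = ω₁ (r₁/r₂)² = (13.3)(0.829/0.411)² = 54.11 rad/s.

ω₂ ≈ 54.1 rad/s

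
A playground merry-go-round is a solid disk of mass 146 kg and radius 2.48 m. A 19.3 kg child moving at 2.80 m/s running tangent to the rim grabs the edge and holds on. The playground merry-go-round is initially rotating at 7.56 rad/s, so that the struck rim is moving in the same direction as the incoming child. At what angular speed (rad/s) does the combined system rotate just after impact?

|ω_f| ≈ 6.22 rad/s

About the axle the impulsive forces during the collision are internal, so angular momentum about that axis is conserved.
I_p = ½(146)(2.48)² = 449.0 kg·m². Taking the sense of the child's angular momentum as positive, L_{child} = m v R = (19.3)(2.80)(2.48) = 134.0 kg·m²/s.
L_i = +I_p ω_p + m v R = +(449.0)(7.56) + 134.0 = 3528 kg·m²/s.
After sticking, I_f = I_p + m R² = 449.0 + (19.3)(2.48)² = 567.7 kg·m².
ω_f = L_i / I_f = 3528 / 567.7 = 6.215 rad/s.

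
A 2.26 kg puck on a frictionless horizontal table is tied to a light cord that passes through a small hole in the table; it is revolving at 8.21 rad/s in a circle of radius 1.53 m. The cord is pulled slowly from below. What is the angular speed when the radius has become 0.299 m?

No torque about the axis ⇒ m r₁² ω₁ = m r₂² ω₂.
ω₂ = ω₁ (r₁/r₂)² = (8.21)(1.53/0.299)² = 215.0 rad/s.

ω₂ ≈ 215 rad/s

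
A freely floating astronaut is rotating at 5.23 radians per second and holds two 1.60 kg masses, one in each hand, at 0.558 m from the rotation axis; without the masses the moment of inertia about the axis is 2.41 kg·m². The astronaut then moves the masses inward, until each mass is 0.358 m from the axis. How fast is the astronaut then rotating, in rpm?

Angular momentum about the spin axis is conserved since the torque about it is zero.
I₁ = 2.41 + 2(1.60)(0.558)² = 3.406 kg·m²; I₂ = 2.41 + 2(1.60)(0.358)² = 2.820 kg·m².
ω₂ = I₁ω₁ / I₂ = (3.406)(5.23 rad/s) / (2.820) = 6.317 rad/s = 60.32 rpm.

ω₂ ≈ 60.3 rpm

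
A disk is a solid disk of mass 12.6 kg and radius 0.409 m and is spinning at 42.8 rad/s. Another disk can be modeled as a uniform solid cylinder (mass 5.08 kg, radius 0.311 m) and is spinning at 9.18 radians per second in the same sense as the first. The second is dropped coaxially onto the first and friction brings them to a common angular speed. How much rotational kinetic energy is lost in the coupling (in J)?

ΔKE lost ≈ 113 J

No external torque acts about the common axis, so total angular momentum is conserved.
Moments of inertia: I_A = ½(12.6)(0.409)² = 1.054 kg·m²; I_B = ½(5.08)(0.311)² = 0.2457 kg·m².
Taking A's sense as positive: L = (1.054)(42.8) + (0.2457)(9.18) = 47.36 kg·m²·rad/s.
Combined I = 1.054 + 0.2457 = 1.300 kg·m².
ω_f = L / I = 47.36 / 1.300 = 36.44 rad/s.
KE_i = ½ΣIω² = 975.6 J; KE_f = ½(1.300)(36.44)² = 863.0 J.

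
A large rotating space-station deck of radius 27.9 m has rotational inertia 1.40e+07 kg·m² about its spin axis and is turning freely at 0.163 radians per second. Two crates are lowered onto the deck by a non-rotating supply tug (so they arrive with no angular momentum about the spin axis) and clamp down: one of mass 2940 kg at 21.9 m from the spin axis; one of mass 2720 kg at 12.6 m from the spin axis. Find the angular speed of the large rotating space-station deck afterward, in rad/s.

The added mass arrives with no angular momentum about the spin axis, and any external torque about the spin axis is negligible, so the system's angular momentum is conserved.
Added inertia Σmr² = (2940)(21.9)² + (2720)(12.6)² = 1.842e+06 kg·m²; I_f = 1.400e+07 + 1.842e+06 = 1.584e+07 kg·m².
ω_f = I_p ω_i / I_f = (1.400e+07)(0.163) / 1.584e+07 = 0.1440 rad/s.

ω_f ≈ 0.144 rad/s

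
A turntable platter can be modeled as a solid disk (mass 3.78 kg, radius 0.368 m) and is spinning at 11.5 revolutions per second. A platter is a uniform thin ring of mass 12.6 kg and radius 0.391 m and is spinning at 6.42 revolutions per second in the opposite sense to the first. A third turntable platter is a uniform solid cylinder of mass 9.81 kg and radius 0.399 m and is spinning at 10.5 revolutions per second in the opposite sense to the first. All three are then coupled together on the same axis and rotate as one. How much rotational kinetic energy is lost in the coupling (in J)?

The coupling torques are internal; angular momentum about the shared axis is conserved.
Moments of inertia: I_A = ½(3.78)(0.368)² = 0.2560 kg·m²; I_B = (12.6)(0.391)² = 1.926 kg·m²; I_C = ½(9.81)(0.399)² = 0.7809 kg·m².
Taking A's sense as positive: L = (0.2560)(11.5) − (1.926)(6.42) − (0.7809)(10.5) = -17.62 kg·m²·rev/s.
Combined I = 0.2560 + 1.926 + 0.7809 = 2.963 kg·m².
ω_f = L / I = -17.62 / 2.963 = -5.947 rev/s.
KE_i = ½ΣIω² = 3935 J; KE_f = ½(2.963)(37.37)² = 2069 J.

ΔKE lost ≈ 1870 J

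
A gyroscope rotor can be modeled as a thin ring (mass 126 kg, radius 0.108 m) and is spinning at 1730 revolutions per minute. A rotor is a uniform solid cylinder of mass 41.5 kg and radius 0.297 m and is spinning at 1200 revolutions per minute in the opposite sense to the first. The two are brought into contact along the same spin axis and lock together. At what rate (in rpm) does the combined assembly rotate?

|ω_f| ≈ 105 rpm

No external torque acts about the common axis, so total angular momentum is conserved.
Moments of inertia: I_A = (126)(0.108)² = 1.470 kg·m²; I_B = ½(41.5)(0.297)² = 1.830 kg·m².
Taking A's sense as positive: L = (1.470)(1730) − (1.830)(1200) = 346.1 kg·m²·rpm.
Combined I = 1.470 + 1.830 = 3.300 kg·m².
ω_f = L / I = 346.1 / 3.300 = 104.9 rpm.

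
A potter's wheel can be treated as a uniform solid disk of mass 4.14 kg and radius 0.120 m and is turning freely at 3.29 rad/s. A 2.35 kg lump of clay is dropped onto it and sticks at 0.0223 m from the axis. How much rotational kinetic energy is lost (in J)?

The added mass arrives with no angular momentum about the axis, and any external torque about the axis is negligible, so the system's angular momentum is conserved.
I_p = ½(4.14)(0.120)² = 0.02981 kg·m².
Added inertia Σmr² = (2.35)(0.0223)² = 0.001169 kg·m²; I_f = 0.02981 + 0.001169 = 0.03098 kg·m².
ω_f = I_p ω_i / I_f = (0.02981)(3.29) / 0.03098 = 3.166 rad/s.
KE_i = ½(0.02981)(3.290 rad/s)² = 0.1613 J; KE_f = ½(0.03098)(3.166)² = 0.1552 J.

energy lost ≈ 0.00609 J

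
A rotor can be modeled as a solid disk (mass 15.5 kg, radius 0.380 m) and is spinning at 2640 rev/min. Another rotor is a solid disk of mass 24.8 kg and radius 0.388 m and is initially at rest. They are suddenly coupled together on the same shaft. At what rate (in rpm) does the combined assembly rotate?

The coupling torques are internal; angular momentum about the shared axis is conserved.
Moments of inertia: I_A = ½(15.5)(0.380)² = 1.119 kg·m²; I_B = ½(24.8)(0.388)² = 1.867 kg·m².
Taking A's sense as positive: L = (1.119)(2640) = 2954 kg·m²·rpm.
Combined I = 1.119 + 1.867 = 2.986 kg·m².
ω_f = L / I = 2954 / 2.986 = 989.5 rpm.

|ω_f| ≈ 989 rpm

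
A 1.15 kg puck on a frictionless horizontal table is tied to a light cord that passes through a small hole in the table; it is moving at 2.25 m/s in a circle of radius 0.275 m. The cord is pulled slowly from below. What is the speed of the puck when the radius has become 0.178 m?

v₂ ≈ 3.48 m/s

The only horizontal force on the mass is along the cord (radial), so it exerts no torque about the hole and angular momentum m v r is conserved.
v₂ = v₁ r₁ / r₂ = (2.25)(0.275) / (0.178) = 3.476 m/s.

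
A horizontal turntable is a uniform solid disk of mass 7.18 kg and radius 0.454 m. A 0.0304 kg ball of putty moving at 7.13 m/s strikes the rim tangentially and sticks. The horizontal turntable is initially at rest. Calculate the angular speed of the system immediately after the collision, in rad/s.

|ω_f| ≈ 0.132 rad/s

About the axle the impulsive forces during the collision are internal, so angular momentum about that axis is conserved.
I_p = ½(7.18)(0.454)² = 0.7400 kg·m². Taking the sense of the ball of putty's angular momentum as positive, L_{ball} = m v R = (0.0304)(7.13)(0.454) = 0.09841 kg·m²/s.
L_i = 0 + 0.09841 = 0.09841 kg·m²/s.
After sticking, I_f = I_p + m R² = 0.7400 + (0.0304)(0.454)² = 0.7462 kg·m².
ω_f = L_i / I_f = 0.09841 / 0.7462 = 0.1319 rad/s.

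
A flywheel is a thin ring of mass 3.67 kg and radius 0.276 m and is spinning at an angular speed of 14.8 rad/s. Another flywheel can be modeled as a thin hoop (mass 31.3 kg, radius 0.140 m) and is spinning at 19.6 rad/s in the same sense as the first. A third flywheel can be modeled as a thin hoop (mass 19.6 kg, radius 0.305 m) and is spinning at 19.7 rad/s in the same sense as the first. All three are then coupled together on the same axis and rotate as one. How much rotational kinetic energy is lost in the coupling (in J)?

No external torque acts about the common axis, so total angular momentum is conserved.
Moments of inertia: I_A = (3.67)(0.276)² = 0.2796 kg·m²; I_B = (31.3)(0.140)² = 0.6135 kg·m²; I_C = (19.6)(0.305)² = 1.823 kg·m².
Taking A's sense as positive: L = (0.2796)(14.8) + (0.6135)(19.6) + (1.823)(19.7) = 52.08 kg·m²·rad/s.
Combined I = 0.2796 + 0.6135 + 1.823 = 2.716 kg·m².
ω_f = L / I = 52.08 / 2.716 = 19.17 rad/s.
KE_i = ½ΣIω² = 502.3 J; KE_f = ½(2.716)(19.17)² = 499.3 J.

ΔKE lost ≈ 2.98 J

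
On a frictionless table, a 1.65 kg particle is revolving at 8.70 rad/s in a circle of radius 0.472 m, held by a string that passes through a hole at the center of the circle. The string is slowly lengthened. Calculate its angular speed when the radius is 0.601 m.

ω₂ ≈ 5.37 rad/s

The constraining force is radial, so m r² ω about the center is conserved.
ω₂ = ω₁ (r₁/r₂)² = (8.70)(0.472/0.601)² = 5.366 rad/s.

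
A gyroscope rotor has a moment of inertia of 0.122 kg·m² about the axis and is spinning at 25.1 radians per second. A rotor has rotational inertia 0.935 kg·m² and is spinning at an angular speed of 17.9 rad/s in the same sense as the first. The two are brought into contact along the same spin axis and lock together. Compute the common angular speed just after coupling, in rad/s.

|ω_f| ≈ 18.7 rad/s

The coupling torques are internal; angular momentum about the shared axis is conserved.
Taking A's sense as positive: L = (0.1220)(25.1) + (0.9350)(17.9) = 19.80 kg·m²·rad/s.
Combined I = 0.1220 + 0.9350 = 1.057 kg·m².
ω_f = L / I = 19.80 / 1.057 = 18.73 rad/s.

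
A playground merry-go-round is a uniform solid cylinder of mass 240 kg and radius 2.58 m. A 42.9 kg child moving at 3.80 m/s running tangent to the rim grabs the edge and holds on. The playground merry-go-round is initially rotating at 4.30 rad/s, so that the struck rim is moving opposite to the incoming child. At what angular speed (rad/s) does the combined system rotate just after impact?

About the axle the impulsive forces during the collision are internal, so angular momentum about that axis is conserved.
I_p = ½(240)(2.58)² = 798.8 kg·m². Taking the sense of the child's angular momentum as positive, L_{child} = m v R = (42.9)(3.80)(2.58) = 420.6 kg·m²/s.
L_i = −I_p ω_p + m v R = −(798.8)(4.30) + 420.6 = -3014 kg·m²/s.
After sticking, I_f = I_p + m R² = 798.8 + (42.9)(2.58)² = 1084 kg·m².
ω_f = L_i / I_f = -3014 / 1084 = -2.780 rad/s.

|ω_f| ≈ 2.78 rad/s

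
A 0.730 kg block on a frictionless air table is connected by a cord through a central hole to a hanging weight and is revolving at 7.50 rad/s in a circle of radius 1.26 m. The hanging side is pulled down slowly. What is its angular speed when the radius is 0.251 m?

No torque about the axis ⇒ m r₁² ω₁ = m r₂² ω₂.
ω₂ = ω₁ (r₁/r₂)² = (7.50)(1.26/0.251)² = 189.0 rad/s.

ω₂ ≈ 189 rad/s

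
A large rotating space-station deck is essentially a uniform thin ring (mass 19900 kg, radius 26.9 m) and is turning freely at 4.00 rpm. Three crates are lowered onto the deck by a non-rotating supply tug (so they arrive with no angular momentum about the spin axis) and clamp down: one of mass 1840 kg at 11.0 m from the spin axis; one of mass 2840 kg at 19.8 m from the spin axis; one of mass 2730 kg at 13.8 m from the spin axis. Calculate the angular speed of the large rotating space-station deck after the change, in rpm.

ω_f ≈ 3.54 rpm

No external torque acts about the spin axis; L_before = L_after.
I_p = (19900)(26.9)² = 1.440e+07 kg·m².
Added inertia Σmr² = (1840)(11.0)² + (2840)(19.8)² + (2730)(13.8)² = 1.856e+06 kg·m²; I_f = 1.440e+07 + 1.856e+06 = 1.626e+07 kg·m².
ω_f = I_p ω_i / I_f = (1.440e+07)(4.00) / 1.626e+07 = 3.543 rpm.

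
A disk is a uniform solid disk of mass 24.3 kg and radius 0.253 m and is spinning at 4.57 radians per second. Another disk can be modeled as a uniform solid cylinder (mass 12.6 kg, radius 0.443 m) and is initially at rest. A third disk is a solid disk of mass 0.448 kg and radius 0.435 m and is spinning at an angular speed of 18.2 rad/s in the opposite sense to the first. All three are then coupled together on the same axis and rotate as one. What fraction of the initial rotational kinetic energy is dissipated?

No external torque acts about the common axis, so total angular momentum is conserved.
Moments of inertia: I_A = ½(24.3)(0.253)² = 0.7777 kg·m²; I_B = ½(12.6)(0.443)² = 1.236 kg·m²; I_C = ½(0.448)(0.435)² = 0.04239 kg·m².
Taking A's sense as positive: L = (0.7777)(4.57) − (0.04239)(18.2) = 2.783 kg·m²·rad/s.
Combined I = 0.7777 + 1.236 + 0.04239 = 2.056 kg·m².
ω_f = L / I = 2.783 / 2.056 = 1.353 rad/s.
KE_i = ½ΣIω² = 15.14 J; KE_f = ½(2.056)(1.353)² = 1.883 J.
Fraction dissipated = (KE_i − KE_f)/KE_i = 0.8757.

fraction ≈ 0.876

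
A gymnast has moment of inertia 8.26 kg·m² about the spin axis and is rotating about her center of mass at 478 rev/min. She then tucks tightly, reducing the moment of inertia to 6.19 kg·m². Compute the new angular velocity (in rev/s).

With no external torque about the axis, L is conserved: I₁ω₁ = I₂ω₂.
ω₂ = I₁ω₁ / I₂ = (8.260)(478 rpm) / (6.190) = 637.8 rpm = 10.63 rev/s.

ω₂ ≈ 10.6 rev/s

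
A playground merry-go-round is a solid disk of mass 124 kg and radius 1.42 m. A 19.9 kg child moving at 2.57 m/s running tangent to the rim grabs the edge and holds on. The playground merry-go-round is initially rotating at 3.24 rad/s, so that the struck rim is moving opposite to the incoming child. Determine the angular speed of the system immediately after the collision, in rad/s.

The axle reaction passes through the axle and exerts no torque about it; angular momentum about the axle is conserved through the impact.
I_p = ½(124)(1.42)² = 125.0 kg·m². Taking the sense of the child's angular momentum as positive, L_{child} = m v R = (19.9)(2.57)(1.42) = 72.62 kg·m²/s.
L_i = −I_p ω_p + m v R = −(125.0)(3.24) + 72.62 = -332.4 kg·m²/s.
After sticking, I_f = I_p + m R² = 125.0 + (19.9)(1.42)² = 165.1 kg·m².
ω_f = L_i / I_f = -332.4 / 165.1 = -2.013 rad/s.

|ω_f| ≈ 2.01 rad/s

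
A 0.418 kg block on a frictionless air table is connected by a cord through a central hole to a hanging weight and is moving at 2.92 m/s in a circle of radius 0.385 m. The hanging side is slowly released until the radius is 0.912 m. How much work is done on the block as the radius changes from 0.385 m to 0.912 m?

The only horizontal force on the mass is along the cord (radial), so it exerts no torque about the hole and angular momentum m v r is conserved.
v₂ = v₁ r₁ / r₂ = (2.92)(0.385) / (0.912) = 1.233 m/s.
W = ΔKE = ½m(v₂² − v₁²) = -1.464 J.

W ≈ -1.46 J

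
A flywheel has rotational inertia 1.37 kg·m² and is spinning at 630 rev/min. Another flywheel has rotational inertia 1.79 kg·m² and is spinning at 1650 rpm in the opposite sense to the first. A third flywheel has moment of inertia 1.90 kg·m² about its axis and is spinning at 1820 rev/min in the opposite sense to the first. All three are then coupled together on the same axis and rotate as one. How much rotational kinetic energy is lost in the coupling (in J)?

ΔKE lost ≈ 30900 J

The coupling torques are internal; angular momentum about the shared axis is conserved.
Taking A's sense as positive: L = (1.370)(630) − (1.790)(1650) − (1.900)(1820) = -5548 kg·m²·rpm.
Combined I = 1.370 + 1.790 + 1.900 = 5.060 kg·m².
ω_f = L / I = -5548 / 5.060 = -1097 rpm.
KE_i = ½ΣIω² = 64210 J; KE_f = ½(5.060)(114.8)² = 33360 J.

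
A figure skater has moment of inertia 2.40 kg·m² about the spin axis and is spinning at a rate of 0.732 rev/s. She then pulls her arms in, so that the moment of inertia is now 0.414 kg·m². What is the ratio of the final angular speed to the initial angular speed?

ω₂/ω₁ ≈ 5.80

No external torque acts about the spin axis, so angular momentum is conserved.
ω₂/ω₁ = I₁/I₂ = 2.400 / 0.4140 = 5.797.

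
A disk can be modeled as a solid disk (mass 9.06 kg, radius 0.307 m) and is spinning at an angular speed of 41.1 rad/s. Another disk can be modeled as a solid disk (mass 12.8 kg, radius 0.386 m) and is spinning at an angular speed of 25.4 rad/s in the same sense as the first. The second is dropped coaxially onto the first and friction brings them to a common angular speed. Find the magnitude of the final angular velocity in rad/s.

|ω_f| ≈ 30.3 rad/s

No external torque acts about the common axis, so total angular momentum is conserved.
Moments of inertia: I_A = ½(9.06)(0.307)² = 0.4269 kg·m²; I_B = ½(12.8)(0.386)² = 0.9536 kg·m².
Taking A's sense as positive: L = (0.4269)(41.1) + (0.9536)(25.4) = 41.77 kg·m²·rad/s.
Combined I = 0.4269 + 0.9536 = 1.381 kg·m².
ω_f = L / I = 41.77 / 1.381 = 30.26 rad/s.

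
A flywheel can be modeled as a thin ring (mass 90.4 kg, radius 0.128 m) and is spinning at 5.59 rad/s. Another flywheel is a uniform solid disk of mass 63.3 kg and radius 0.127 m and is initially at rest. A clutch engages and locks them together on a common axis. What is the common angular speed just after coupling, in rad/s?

|ω_f| ≈ 4.16 rad/s

The coupling torques are internal; angular momentum about the shared axis is conserved.
Moments of inertia: I_A = (90.4)(0.128)² = 1.481 kg·m²; I_B = ½(63.3)(0.127)² = 0.5105 kg·m².
Taking A's sense as positive: L = (1.481)(5.59) = 8.279 kg·m²·rad/s.
Combined I = 1.481 + 0.5105 = 1.992 kg·m².
ω_f = L / I = 8.279 / 1.992 = 4.157 rad/s.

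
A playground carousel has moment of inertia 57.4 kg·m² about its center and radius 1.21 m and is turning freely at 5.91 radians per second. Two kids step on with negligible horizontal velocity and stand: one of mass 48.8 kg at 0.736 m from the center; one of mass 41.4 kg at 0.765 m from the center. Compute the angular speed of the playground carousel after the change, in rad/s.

ω_f ≈ 3.14 rad/s

The added mass arrives with no angular momentum about the center, and any external torque about the center is negligible, so the system's angular momentum is conserved.
Added inertia Σmr² = (48.8)(0.736)² + (41.4)(0.765)² = 50.66 kg·m²; I_f = 57.40 + 50.66 = 108.1 kg·m².
ω_f = I_p ω_i / I_f = (57.40)(5.91) / 108.1 = 3.139 rad/s.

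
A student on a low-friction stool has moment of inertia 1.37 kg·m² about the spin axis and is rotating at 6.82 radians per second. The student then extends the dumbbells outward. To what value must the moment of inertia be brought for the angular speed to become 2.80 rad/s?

With no external torque about the axis, L is conserved: I₁ω₁ = I₂ω₂.
I₂ = I₁ω₁ / ω₂ = (1.37)(6.82) / (2.80) = 3.337 kg·m².

I₂ ≈ 3.34 kg·m²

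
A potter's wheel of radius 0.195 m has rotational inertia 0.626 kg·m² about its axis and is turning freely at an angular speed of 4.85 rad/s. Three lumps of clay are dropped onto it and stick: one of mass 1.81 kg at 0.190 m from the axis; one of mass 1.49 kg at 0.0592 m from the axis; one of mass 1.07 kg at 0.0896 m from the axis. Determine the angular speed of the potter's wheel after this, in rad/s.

The added mass arrives with no angular momentum about the axis, and any external torque about the axis is negligible, so the system's angular momentum is conserved.
Added inertia Σmr² = (1.81)(0.190)² + (1.49)(0.0592)² + (1.07)(0.0896)² = 0.07915 kg·m²; I_f = 0.6260 + 0.07915 = 0.7052 kg·m².
ω_f = I_p ω_i / I_f = (0.6260)(4.85) / 0.7052 = 4.306 rad/s.

ω_f ≈ 4.31 rad/s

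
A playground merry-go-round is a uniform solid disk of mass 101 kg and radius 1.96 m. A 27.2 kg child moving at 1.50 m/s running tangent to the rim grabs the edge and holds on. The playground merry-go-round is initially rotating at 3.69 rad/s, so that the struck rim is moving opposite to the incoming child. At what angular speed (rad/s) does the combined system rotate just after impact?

About the axle the impulsive forces during the collision are internal, so angular momentum about that axis is conserved.
I_p = ½(101)(1.96)² = 194.0 kg·m². Taking the sense of the child's angular momentum as positive, L_{child} = m v R = (27.2)(1.50)(1.96) = 79.97 kg·m²/s.
L_i = −I_p ω_p + m v R = −(194.0)(3.69) + 79.97 = -635.9 kg·m²/s.
After sticking, I_f = I_p + m R² = 194.0 + (27.2)(1.96)² = 298.5 kg·m².
ω_f = L_i / I_f = -635.9 / 298.5 = -2.130 rad/s.

|ω_f| ≈ 2.13 rad/s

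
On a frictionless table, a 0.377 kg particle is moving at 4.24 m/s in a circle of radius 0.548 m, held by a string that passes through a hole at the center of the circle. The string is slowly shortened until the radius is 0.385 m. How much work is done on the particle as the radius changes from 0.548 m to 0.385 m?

W ≈ 3.48 J

The only horizontal force on the mass is along the cord (radial), so it exerts no torque about the hole and angular momentum m v r is conserved.
v₂ = v₁ r₁ / r₂ = (4.24)(0.548) / (0.385) = 6.035 m/s.
W = ΔKE = ½m(v₂² − v₁²) = 3.477 J.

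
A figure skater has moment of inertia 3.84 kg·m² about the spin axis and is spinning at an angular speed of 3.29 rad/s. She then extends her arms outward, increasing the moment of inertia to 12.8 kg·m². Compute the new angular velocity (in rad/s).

ω₂ ≈ 0.987 rad/s

No external torque acts about the spin axis, so angular momentum is conserved.
ω₂ = I₁ω₁ / I₂ = (3.840)(3.29 rad/s) / (12.80) = 0.9870 rad/s.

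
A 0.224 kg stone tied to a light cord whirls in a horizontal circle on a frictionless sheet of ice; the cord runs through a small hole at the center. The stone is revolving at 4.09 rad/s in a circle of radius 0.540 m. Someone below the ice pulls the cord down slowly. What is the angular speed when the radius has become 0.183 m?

ω₂ ≈ 35.6 rad/s

No torque about the axis ⇒ m r₁² ω₁ = m r₂² ω₂.
ω₂ = ω₁ (r₁/r₂)² = (4.09)(0.540/0.183)² = 35.61 rad/s.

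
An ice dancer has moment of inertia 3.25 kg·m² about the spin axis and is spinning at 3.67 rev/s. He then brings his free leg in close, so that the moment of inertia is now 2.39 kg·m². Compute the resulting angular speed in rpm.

ω₂ ≈ 299 rpm

No external torque acts about the spin axis, so angular momentum is conserved.
ω₂ = I₁ω₁ / I₂ = (3.250)(3.67 rev/s) / (2.390) = 4.991 rev/s = 299.4 rpm.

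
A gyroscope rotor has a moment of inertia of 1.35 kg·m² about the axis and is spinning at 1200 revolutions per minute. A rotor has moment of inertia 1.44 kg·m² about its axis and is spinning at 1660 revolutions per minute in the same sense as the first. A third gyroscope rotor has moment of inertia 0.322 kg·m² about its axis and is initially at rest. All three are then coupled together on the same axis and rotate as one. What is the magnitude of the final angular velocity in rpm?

|ω_f| ≈ 1290 rpm

No external torque acts about the common axis, so total angular momentum is conserved.
Taking A's sense as positive: L = (1.350)(1200) + (1.440)(1660) = 4010 kg·m²·rpm.
Combined I = 1.350 + 1.440 + 0.3220 = 3.112 kg·m².
ω_f = L / I = 4010 / 3.112 = 1289 rpm.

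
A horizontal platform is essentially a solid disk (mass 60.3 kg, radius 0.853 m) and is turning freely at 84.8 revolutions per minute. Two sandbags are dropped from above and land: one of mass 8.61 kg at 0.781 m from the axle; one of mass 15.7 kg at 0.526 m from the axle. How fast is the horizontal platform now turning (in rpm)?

ω_f ≈ 59.0 rpm

The added mass arrives with no angular momentum about the axle, and any external torque about the axle is negligible, so the system's angular momentum is conserved.
I_p = ½(60.3)(0.853)² = 21.94 kg·m².
Added inertia Σmr² = (8.61)(0.781)² + (15.7)(0.526)² = 9.596 kg·m²; I_f = 21.94 + 9.596 = 31.53 kg·m².
ω_f = I_p ω_i / I_f = (21.94)(84.8) / 31.53 = 59.00 rpm.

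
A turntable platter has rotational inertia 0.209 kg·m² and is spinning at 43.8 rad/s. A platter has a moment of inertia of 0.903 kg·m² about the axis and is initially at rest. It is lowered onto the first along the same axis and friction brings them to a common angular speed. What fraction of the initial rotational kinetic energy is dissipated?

The coupling torques are internal; angular momentum about the shared axis is conserved.
Taking A's sense as positive: L = (0.2090)(43.8) = 9.154 kg·m²·rad/s.
Combined I = 0.2090 + 0.9030 = 1.112 kg·m².
ω_f = L / I = 9.154 / 1.112 = 8.232 rad/s.
KE_i = ½ΣIω² = 200.5 J; KE_f = ½(1.112)(8.232)² = 37.68 J.
Fraction dissipated = (KE_i − KE_f)/KE_i = 0.8121.

fraction ≈ 0.812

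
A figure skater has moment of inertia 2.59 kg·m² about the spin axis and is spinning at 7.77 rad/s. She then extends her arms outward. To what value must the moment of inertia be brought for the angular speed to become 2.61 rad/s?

I₂ ≈ 7.71 kg·m²

Angular momentum about the spin axis is conserved since the torque about it is zero.
I₂ = I₁ω₁ / ω₂ = (2.59)(7.77) / (2.61) = 7.710 kg·m².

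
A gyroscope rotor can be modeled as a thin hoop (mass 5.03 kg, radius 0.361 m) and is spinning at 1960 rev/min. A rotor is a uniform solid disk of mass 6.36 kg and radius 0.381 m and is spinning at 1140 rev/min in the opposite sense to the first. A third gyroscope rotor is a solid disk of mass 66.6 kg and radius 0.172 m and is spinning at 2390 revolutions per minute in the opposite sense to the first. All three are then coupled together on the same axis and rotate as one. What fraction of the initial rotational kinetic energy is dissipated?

fraction ≈ 0.861

No external torque acts about the common axis, so total angular momentum is conserved.
Moments of inertia: I_A = (5.03)(0.361)² = 0.6555 kg·m²; I_B = ½(6.36)(0.381)² = 0.4616 kg·m²; I_C = ½(66.6)(0.172)² = 0.9851 kg·m².
Taking A's sense as positive: L = (0.6555)(1960) − (0.4616)(1140) − (0.9851)(2390) = -1596 kg·m²·rpm.
Combined I = 0.6555 + 0.4616 + 0.9851 = 2.102 kg·m².
ω_f = L / I = -1596 / 2.102 = -759.1 rpm.
KE_i = ½ΣIω² = 47950 J; KE_f = ½(2.102)(79.50)² = 6643 J.
Fraction dissipated = (KE_i − KE_f)/KE_i = 0.8615.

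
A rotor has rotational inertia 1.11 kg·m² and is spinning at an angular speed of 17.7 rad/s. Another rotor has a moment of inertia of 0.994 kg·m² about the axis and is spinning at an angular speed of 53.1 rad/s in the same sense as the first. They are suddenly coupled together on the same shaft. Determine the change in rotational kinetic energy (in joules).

ΔKE ≈ -329 J

No external torque acts about the common axis, so total angular momentum is conserved.
Taking A's sense as positive: L = (1.110)(17.7) + (0.9940)(53.1) = 72.43 kg·m²·rad/s.
Combined I = 1.110 + 0.9940 = 2.104 kg·m².
ω_f = L / I = 72.43 / 2.104 = 34.42 rad/s.
KE_i = ½ΣIω² = 1575 J; KE_f = ½(2.104)(34.42)² = 1247 J.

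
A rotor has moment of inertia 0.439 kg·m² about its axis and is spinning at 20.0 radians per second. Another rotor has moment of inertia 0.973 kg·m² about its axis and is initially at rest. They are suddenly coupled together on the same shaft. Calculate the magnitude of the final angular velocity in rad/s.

The coupling torques are internal; angular momentum about the shared axis is conserved.
Taking A's sense as positive: L = (0.4390)(20.0) = 8.780 kg·m²·rad/s.
Combined I = 0.4390 + 0.9730 = 1.412 kg·m².
ω_f = L / I = 8.780 / 1.412 = 6.218 rad/s.

|ω_f| ≈ 6.22 rad/s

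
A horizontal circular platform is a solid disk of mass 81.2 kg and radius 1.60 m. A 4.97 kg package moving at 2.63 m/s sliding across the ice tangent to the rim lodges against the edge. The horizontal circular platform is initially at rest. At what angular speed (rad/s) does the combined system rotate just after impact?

|ω_f| ≈ 0.179 rad/s

The axle reaction passes through the central axle and exerts no torque about it; angular momentum about the central axle is conserved through the impact.
I_p = ½(81.2)(1.60)² = 103.9 kg·m². Taking the sense of the package's angular momentum as positive, L_{package} = m v R = (4.97)(2.63)(1.60) = 20.91 kg·m²/s.
L_i = 0 + 20.91 = 20.91 kg·m²/s.
After sticking, I_f = I_p + m R² = 103.9 + (4.97)(1.60)² = 116.7 kg·m².
ω_f = L_i / I_f = 20.91 / 116.7 = 0.1793 rad/s.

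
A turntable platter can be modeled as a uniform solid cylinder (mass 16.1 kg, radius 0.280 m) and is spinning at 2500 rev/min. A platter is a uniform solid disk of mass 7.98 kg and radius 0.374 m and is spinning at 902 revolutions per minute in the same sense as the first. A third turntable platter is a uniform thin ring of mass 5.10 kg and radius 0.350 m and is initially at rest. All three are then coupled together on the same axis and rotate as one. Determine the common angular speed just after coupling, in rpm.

|ω_f| ≈ 1150 rpm

No external torque acts about the common axis, so total angular momentum is conserved.
Moments of inertia: I_A = ½(16.1)(0.280)² = 0.6311 kg·m²; I_B = ½(7.98)(0.374)² = 0.5581 kg·m²; I_C = (5.10)(0.350)² = 0.6247 kg·m².
Taking A's sense as positive: L = (0.6311)(2500) + (0.5581)(902) = 2081 kg·m²·rpm.
Combined I = 0.6311 + 0.5581 + 0.6247 = 1.814 kg·m².
ω_f = L / I = 2081 / 1.814 = 1147 rpm.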